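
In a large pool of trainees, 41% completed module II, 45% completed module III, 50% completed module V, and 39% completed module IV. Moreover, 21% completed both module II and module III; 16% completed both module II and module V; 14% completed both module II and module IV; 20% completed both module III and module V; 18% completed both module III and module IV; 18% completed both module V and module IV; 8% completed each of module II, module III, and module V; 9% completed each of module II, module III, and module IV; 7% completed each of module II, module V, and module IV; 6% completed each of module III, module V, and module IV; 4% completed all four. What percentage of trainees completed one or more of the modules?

Using inclusion–exclusion:
P(at least one) = 41 + 45 + 50 + 39 − 21 − 16 − 14 − 20 − 18 − 18 + 8 + 9 + 7 + 6 − 4 = 94%

94%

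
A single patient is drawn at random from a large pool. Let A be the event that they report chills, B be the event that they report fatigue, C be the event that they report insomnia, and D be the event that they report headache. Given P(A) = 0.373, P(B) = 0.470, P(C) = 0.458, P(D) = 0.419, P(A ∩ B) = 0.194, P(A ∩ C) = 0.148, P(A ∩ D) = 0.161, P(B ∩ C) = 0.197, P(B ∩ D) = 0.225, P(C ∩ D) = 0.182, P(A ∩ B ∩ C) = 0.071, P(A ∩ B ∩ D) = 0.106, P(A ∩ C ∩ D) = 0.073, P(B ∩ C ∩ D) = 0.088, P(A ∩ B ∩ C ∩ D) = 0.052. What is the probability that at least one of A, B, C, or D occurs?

By inclusion-exclusion,
P(A ∪ B ∪ C ∪ D) = 0.373 + 0.470 + 0.458 + 0.419 − 0.194 − 0.148 − 0.161 − 0.197 − 0.225 − 0.182 + 0.071 + 0.106 + 0.073 + 0.088 − 0.052 = 0.899

0.899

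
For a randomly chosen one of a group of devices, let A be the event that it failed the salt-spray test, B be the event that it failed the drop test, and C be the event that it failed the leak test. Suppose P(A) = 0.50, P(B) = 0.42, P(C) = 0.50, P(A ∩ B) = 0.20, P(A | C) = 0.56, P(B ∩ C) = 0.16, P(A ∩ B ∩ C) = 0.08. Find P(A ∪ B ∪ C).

P(A ∩ C) = P(C)·P(A|C) = 0.50 × 0.56 = 0.28
By inclusion–exclusion:
P(A ∪ B ∪ C) = 0.50 + 0.42 + 0.50 − 0.20 − 0.28 − 0.16 + 0.08 = 0.86

0.86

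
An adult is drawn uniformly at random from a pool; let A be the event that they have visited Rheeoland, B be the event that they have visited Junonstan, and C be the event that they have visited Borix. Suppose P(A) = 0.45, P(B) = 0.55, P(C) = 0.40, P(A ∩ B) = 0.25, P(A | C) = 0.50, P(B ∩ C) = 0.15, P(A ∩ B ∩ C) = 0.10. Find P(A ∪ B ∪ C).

0.90

P(A ∩ C) = P(C)·P(A|C) = 0.40 × 0.50 = 0.20
P(A ∪ B ∪ C) = 0.45 + 0.55 + 0.40 − 0.25 − 0.20 − 0.15 + 0.10 = 0.90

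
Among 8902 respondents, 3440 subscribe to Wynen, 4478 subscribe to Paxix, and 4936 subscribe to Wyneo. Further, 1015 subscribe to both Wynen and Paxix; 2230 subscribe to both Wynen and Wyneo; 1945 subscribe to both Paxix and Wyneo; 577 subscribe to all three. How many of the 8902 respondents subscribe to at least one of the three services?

8241

By inclusion–exclusion:
|at least one| = 3440 + 4478 + 4936 − 1015 − 2230 − 1945 + 577 = 8241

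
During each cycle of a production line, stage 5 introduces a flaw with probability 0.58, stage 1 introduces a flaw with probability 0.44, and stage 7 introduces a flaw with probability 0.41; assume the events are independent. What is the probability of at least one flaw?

Since the events are independent, P(none) is the product of the individual non-occurrence probabilities.
P(none) = (1 − 0.58) × (1 − 0.44) × (1 − 0.41) = 0.42 × 0.56 × 0.59 = 0.138768
P(at least one) = 1 − 0.138768 = 0.861232

0.861232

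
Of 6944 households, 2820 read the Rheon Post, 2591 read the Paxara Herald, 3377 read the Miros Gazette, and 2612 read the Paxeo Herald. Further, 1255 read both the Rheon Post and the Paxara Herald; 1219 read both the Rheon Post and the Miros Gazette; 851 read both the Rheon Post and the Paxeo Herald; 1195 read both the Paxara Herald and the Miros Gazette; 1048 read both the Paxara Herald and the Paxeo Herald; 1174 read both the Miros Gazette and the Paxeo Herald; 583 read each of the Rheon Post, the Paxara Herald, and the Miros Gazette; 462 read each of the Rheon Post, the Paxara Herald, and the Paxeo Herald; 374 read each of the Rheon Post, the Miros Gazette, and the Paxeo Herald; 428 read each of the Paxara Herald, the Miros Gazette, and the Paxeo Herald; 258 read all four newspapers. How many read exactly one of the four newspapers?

N(exactly one) = 2820 + 2591 + 3377 + 2612 − 2·1255 − 2·1219 − 2·851 − 2·1195 − 2·1048 − 2·1174 + 3·583 + 3·462 + 3·374 + 3·428 − 4·258 = 2425

2425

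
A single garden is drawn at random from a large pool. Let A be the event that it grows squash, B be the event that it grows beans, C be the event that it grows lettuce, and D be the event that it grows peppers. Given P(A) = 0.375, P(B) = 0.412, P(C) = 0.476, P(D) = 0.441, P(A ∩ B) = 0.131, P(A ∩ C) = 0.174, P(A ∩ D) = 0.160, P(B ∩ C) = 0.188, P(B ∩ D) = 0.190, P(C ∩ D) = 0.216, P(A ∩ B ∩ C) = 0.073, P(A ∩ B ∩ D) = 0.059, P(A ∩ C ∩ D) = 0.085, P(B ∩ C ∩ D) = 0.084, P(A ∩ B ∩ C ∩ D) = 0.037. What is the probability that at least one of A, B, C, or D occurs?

P(A ∪ B ∪ C ∪ D) = 0.375 + 0.412 + 0.476 + 0.441 − 0.131 − 0.174 − 0.160 − 0.188 − 0.190 − 0.216 + 0.073 + 0.059 + 0.085 + 0.084 − 0.037 = 0.909

0.909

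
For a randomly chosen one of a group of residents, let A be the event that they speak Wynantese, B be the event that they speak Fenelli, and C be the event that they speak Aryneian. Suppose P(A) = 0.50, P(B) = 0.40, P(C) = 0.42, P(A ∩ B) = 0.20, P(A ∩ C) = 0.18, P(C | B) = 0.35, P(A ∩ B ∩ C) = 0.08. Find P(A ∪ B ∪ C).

0.88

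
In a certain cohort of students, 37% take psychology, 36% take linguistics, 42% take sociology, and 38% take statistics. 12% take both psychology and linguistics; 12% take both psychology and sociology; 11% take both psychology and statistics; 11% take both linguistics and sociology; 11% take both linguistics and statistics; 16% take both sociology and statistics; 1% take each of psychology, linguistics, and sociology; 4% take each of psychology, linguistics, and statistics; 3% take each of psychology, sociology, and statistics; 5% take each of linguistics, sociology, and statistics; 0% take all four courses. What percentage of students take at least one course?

93%

Apply inclusion-exclusion:
P(union) = 37 + 36 + 42 + 38 − 12 − 12 − 11 − 11 − 11 − 16 + 1 + 4 + 3 + 5 − 0 = 93%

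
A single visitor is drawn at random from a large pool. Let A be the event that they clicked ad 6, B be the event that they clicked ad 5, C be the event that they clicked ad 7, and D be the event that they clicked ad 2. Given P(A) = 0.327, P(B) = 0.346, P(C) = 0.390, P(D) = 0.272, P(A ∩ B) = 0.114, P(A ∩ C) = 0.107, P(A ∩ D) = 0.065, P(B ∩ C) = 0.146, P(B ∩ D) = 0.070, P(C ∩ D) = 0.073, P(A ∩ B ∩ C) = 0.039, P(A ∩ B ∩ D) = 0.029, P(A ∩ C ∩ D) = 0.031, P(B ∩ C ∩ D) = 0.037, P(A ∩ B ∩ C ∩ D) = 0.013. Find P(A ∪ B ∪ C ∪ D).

Inclusion–exclusion gives
P(A ∪ B ∪ C ∪ D) = 0.327 + 0.346 + 0.390 + 0.272 − 0.114 − 0.107 − 0.065 − 0.146 − 0.070 − 0.073 + 0.039 + 0.029 + 0.031 + 0.037 − 0.013 = 0.883

0.883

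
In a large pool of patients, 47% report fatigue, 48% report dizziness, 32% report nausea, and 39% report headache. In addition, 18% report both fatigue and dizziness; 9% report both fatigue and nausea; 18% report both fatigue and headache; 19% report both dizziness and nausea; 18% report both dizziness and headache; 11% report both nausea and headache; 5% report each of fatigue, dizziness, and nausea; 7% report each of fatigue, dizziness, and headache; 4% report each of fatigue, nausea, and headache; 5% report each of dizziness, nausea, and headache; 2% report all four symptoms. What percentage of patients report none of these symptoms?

8%

P(≥1) = 47 + 48 + 32 + 39 − 18 − 9 − 18 − 19 − 18 − 11 + 5 + 7 + 4 + 5 − 2 = 92%
P(none) = 100% − 92% = 8%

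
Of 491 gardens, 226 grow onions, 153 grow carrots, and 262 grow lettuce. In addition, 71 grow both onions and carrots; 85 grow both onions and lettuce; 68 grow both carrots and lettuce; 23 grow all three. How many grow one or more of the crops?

By inclusion-exclusion,
|at least one| = 226 + 153 + 262 − 71 − 85 − 68 + 23 = 440

440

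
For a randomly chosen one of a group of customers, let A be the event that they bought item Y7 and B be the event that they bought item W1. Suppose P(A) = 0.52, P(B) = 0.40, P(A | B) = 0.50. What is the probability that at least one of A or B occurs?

P(A ∩ B) = P(B)·P(A|B) = 0.40 × 0.50 = 0.20
Inclusion–exclusion gives
P(A ∪ B) = 0.52 + 0.40 − 0.20 = 0.72

0.72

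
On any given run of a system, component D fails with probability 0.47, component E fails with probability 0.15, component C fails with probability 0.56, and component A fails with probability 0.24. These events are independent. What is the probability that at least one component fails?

0.8493528

Since the events are independent, P(none) is the product of the individual non-occurrence probabilities.
P(none) = (1 − 0.47) × (1 − 0.15) × (1 − 0.56) × (1 − 0.24) = 0.53 × 0.85 × 0.44 × 0.76 = 0.1506472
P(at least one) = 1 − 0.1506472 = 0.8493528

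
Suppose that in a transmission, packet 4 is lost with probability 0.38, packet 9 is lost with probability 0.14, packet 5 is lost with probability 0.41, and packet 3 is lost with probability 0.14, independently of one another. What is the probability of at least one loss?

0.72945432

P(none) = (1 − 0.38) × (1 − 0.14) × (1 − 0.41) × (1 − 0.14) = 0.62 × 0.86 × 0.59 × 0.86 = 0.27054568
P(at least one) = 1 − 0.27054568 = 0.72945432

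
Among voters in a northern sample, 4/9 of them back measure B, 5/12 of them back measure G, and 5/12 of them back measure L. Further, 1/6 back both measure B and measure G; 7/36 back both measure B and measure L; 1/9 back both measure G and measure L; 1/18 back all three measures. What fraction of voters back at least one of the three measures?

31/36

By inclusion-exclusion,
P(≥1) = 4/9 + 5/12 + 5/12 − 1/6 − 7/36 − 1/9 + 1/18 = 31/36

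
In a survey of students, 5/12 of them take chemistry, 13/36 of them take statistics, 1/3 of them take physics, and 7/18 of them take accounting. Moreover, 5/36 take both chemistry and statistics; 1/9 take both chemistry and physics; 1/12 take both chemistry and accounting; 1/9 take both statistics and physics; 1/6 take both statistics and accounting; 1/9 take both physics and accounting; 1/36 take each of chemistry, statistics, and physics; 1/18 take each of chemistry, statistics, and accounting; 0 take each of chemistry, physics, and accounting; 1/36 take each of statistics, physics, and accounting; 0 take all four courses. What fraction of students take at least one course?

By inclusion–exclusion:
P(union) = 5/12 + 13/36 + 1/3 + 7/18 − 5/36 − 1/9 − 1/12 − 1/9 − 1/6 − 1/9 + 1/36 + 1/18 + 0 + 1/36 − 0 = 8/9

8/9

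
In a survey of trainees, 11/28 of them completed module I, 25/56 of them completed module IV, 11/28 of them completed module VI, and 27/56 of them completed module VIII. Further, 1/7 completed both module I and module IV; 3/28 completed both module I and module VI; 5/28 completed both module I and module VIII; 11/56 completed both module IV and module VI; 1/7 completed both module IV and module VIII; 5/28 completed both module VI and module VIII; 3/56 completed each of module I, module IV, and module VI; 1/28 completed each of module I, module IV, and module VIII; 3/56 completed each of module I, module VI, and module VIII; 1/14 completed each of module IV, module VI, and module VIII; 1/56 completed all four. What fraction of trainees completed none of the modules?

P(at least one) = 11/28 + 25/56 + 11/28 + 27/56 − 1/7 − 3/28 − 5/28 − 11/56 − 1/7 − 5/28 + 3/56 + 1/28 + 3/56 + 1/14 − 1/56 = 27/28
P(none) = 1 − 27/28 = 1/28

1/28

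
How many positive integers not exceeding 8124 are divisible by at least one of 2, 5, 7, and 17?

5502

Using inclusion–exclusion:
⌊8124/2⌋ + ⌊8124/5⌋ + ⌊8124/7⌋ + ⌊8124/17⌋ − ⌊8124/10⌋ − ⌊8124/14⌋ − ⌊8124/34⌋ − ⌊8124/35⌋ − ⌊8124/85⌋ − ⌊8124/119⌋ + ⌊8124/70⌋ + ⌊8124/170⌋ + ⌊8124/238⌋ + ⌊8124/595⌋ − ⌊8124/1190⌋ = 4062 + 1624 + 1160 + 477 − 812 − 580 − 238 − 232 − 95 − 68 + 116 + 47 + 34 + 13 − 6 = 5502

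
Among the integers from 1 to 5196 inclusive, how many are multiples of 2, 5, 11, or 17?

floor(5196/2) + floor(5196/5) + floor(5196/11) + floor(5196/17) − floor(5196/10) − floor(5196/22) − floor(5196/34) − floor(5196/55) − floor(5196/85) − floor(5196/187) + floor(5196/110) + floor(5196/170) + floor(5196/374) + floor(5196/935) − floor(5196/1870) = 2598 + 1039 + 472 + 305 − 519 − 236 − 152 − 94 − 61 − 27 + 47 + 30 + 13 + 5 − 2 = 3418

3418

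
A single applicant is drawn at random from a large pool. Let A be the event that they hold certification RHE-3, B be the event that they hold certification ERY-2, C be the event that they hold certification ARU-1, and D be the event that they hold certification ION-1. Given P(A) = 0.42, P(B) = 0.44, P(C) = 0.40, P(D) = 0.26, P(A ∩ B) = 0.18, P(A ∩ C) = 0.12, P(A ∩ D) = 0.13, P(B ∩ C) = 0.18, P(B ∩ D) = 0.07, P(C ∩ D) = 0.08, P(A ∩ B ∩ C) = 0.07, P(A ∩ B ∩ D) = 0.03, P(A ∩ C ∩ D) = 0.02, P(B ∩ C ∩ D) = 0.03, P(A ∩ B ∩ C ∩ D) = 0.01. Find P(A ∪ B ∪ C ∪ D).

0.90

P(A ∪ B ∪ C ∪ D) = 0.42 + 0.44 + 0.40 + 0.26 − 0.18 − 0.12 − 0.13 − 0.18 − 0.07 − 0.08 + 0.07 + 0.03 + 0.02 + 0.03 − 0.01 = 0.90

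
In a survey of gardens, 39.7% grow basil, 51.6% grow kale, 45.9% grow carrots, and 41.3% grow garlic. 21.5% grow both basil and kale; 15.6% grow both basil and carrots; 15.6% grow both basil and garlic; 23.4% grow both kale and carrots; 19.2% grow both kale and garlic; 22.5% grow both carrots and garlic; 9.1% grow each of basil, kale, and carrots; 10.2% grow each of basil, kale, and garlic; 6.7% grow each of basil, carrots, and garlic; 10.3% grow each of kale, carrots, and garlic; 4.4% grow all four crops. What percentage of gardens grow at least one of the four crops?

P(union) = 39.7 + 51.6 + 45.9 + 41.3 − 21.5 − 15.6 − 15.6 − 23.4 − 19.2 − 22.5 + 9.1 + 10.2 + 6.7 + 10.3 − 4.4 = 92.6%

92.6%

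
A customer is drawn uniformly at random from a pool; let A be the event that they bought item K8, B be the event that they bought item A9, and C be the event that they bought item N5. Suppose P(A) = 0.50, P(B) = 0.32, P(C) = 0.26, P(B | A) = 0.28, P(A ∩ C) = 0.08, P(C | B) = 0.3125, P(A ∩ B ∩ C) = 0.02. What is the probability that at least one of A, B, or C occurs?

0.78

P(A ∩ B) = P(A)·P(B|A) = 0.50 × 0.28 = 0.14
P(B ∩ C) = P(B)·P(C|B) = 0.32 × 0.3125 = 0.10
Using inclusion–exclusion:
P(A ∪ B ∪ C) = 0.50 + 0.32 + 0.26 − 0.14 − 0.08 − 0.10 + 0.02 = 0.78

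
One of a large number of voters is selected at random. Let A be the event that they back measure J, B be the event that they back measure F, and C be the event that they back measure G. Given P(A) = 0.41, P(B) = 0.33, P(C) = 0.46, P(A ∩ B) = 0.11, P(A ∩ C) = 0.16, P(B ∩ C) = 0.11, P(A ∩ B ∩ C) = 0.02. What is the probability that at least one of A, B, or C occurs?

By inclusion-exclusion,
P(A ∪ B ∪ C) = 0.41 + 0.33 + 0.46 − 0.11 − 0.16 − 0.11 + 0.02 = 0.84

0.84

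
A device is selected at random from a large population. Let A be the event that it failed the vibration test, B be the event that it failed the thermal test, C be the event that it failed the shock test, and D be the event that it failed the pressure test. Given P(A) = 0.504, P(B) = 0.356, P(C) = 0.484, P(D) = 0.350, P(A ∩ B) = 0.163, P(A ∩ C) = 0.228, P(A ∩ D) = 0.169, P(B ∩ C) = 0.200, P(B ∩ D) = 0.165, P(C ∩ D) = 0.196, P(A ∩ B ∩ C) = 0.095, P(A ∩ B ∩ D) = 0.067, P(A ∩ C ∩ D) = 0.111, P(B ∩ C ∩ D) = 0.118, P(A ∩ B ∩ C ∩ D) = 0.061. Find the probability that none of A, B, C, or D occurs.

Using inclusion–exclusion:
P(A ∪ B ∪ C ∪ D) = 0.504 + 0.356 + 0.484 + 0.350 − 0.163 − 0.228 − 0.169 − 0.200 − 0.165 − 0.196 + 0.095 + 0.067 + 0.111 + 0.118 − 0.061 = 0.903
P(none) = 1 − 0.903 = 0.097

0.097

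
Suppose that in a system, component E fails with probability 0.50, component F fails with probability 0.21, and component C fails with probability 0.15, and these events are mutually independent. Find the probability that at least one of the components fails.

P(none) = (1 − 0.50) × (1 − 0.21) × (1 − 0.15) = 0.50 × 0.79 × 0.85 = 0.33575
P(at least one) = 1 − 0.33575 = 0.66425

0.66425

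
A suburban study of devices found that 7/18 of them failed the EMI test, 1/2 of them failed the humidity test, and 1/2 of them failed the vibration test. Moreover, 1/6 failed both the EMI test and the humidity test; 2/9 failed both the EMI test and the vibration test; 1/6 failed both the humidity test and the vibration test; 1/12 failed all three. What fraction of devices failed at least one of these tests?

Using inclusion–exclusion:
P(union) = 7/18 + 1/2 + 1/2 − 1/6 − 2/9 − 1/6 + 1/12 = 11/12

11/12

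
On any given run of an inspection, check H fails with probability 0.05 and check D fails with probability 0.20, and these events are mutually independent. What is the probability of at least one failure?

0.24

P(none) = (1 − 0.05) × (1 − 0.20) = 0.95 × 0.80 = 0.76
P(at least one) = 1 − 0.76 = 0.24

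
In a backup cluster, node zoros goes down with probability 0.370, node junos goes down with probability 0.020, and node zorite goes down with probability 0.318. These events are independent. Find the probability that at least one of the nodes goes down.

0.5789332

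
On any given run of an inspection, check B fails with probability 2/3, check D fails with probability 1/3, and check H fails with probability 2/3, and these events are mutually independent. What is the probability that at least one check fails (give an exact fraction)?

P(none) = (1 − 2/3) × (1 − 1/3) × (1 − 2/3) = 1/3 × 2/3 × 1/3 = 2/27
P(at least one) = 1 − 2/27 = 25/27

25/27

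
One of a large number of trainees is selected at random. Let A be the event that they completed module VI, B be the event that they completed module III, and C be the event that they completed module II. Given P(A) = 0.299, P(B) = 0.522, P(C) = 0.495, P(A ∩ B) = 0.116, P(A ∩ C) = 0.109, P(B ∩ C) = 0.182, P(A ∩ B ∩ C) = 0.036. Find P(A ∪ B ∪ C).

0.945

Inclusion–exclusion gives
P(A ∪ B ∪ C) = 0.299 + 0.522 + 0.495 − 0.116 − 0.109 − 0.182 + 0.036 = 0.945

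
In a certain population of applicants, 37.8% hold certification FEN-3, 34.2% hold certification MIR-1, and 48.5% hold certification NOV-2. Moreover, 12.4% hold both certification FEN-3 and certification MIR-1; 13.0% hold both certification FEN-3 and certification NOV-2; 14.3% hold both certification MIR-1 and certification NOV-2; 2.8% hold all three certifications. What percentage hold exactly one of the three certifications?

49.5%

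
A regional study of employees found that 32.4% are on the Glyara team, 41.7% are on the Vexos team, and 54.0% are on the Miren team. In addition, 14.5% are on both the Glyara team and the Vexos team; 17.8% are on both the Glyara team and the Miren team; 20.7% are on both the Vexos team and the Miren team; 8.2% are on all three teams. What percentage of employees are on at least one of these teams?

83.3%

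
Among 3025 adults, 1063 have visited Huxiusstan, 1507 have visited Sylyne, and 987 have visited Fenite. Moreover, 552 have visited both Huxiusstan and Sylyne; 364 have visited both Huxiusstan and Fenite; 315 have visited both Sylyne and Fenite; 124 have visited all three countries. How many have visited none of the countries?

575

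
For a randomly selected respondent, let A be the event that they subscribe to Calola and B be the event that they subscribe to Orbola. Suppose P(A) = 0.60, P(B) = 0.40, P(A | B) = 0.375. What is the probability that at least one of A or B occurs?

0.85

P(A ∩ B) = P(B)·P(A|B) = 0.40 × 0.375 = 0.15
P(A ∪ B) = 0.60 + 0.40 − 0.15 = 0.85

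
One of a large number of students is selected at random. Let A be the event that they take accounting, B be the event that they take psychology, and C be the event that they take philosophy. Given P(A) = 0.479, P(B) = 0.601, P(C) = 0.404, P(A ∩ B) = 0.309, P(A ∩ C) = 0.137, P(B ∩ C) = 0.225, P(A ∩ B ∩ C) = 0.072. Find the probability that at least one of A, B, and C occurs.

0.885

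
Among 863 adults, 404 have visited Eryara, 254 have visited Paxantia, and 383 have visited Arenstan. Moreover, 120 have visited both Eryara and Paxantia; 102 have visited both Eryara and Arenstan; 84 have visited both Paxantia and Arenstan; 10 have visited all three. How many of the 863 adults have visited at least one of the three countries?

|union| = 404 + 254 + 383 − 120 − 102 − 84 + 10 = 745

745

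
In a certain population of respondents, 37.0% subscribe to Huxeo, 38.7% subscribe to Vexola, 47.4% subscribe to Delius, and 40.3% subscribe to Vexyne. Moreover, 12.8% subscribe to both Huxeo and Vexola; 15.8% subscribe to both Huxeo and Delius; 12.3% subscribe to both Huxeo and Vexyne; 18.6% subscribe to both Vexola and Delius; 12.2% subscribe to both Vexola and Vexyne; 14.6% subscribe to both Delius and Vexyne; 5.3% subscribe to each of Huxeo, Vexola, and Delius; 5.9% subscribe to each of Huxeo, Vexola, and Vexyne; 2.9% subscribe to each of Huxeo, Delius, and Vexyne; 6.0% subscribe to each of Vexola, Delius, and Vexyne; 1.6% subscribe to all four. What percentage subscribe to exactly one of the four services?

P(exactly one) = 37.0 + 38.7 + 47.4 + 40.3 − 2·12.8 − 2·15.8 − 2·12.3 − 2·18.6 − 2·12.2 − 2·14.6 + 3·5.3 + 3·5.9 + 3·2.9 + 3·6.0 − 4·1.6 = 44.7%

44.7%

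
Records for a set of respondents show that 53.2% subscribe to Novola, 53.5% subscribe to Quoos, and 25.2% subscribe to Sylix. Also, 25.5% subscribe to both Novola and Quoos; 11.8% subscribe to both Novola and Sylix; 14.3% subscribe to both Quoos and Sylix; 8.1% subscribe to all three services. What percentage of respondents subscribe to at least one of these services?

By inclusion–exclusion:
P(≥1) = 53.2 + 53.5 + 25.2 − 25.5 − 11.8 − 14.3 + 8.1 = 88.4%

88.4%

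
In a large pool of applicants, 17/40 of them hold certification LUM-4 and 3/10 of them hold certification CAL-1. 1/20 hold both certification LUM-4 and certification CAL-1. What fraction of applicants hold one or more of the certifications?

27/40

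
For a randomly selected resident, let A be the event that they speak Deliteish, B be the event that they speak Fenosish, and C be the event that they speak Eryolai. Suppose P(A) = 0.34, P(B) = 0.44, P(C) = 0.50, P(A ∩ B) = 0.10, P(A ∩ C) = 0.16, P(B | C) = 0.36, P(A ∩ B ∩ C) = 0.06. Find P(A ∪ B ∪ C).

P(B ∩ C) = P(C)·P(B|C) = 0.50 × 0.36 = 0.18
P(A ∪ B ∪ C) = 0.34 + 0.44 + 0.50 − 0.10 − 0.16 − 0.18 + 0.06 = 0.90

0.90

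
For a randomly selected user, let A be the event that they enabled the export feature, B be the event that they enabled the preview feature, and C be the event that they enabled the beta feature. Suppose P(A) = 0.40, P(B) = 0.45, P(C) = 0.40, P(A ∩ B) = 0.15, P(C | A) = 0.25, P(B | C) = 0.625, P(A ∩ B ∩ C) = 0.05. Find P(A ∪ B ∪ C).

0.80

P(A ∩ C) = P(A)·P(C|A) = 0.40 × 0.25 = 0.10
P(B ∩ C) = P(C)·P(B|C) = 0.40 × 0.625 = 0.25
Apply inclusion-exclusion:
P(A ∪ B ∪ C) = 0.40 + 0.45 + 0.40 − 0.15 − 0.10 − 0.25 + 0.05 = 0.80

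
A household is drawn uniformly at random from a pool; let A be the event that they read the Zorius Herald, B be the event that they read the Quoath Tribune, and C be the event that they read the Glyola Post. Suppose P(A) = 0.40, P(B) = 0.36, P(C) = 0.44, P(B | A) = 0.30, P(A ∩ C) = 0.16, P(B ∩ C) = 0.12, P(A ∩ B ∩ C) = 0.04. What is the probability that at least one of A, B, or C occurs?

0.84

P(A ∩ B) = P(A)·P(B|A) = 0.40 × 0.30 = 0.12
By inclusion-exclusion,
P(A ∪ B ∪ C) = 0.40 + 0.36 + 0.44 − 0.12 − 0.16 − 0.12 + 0.04 = 0.84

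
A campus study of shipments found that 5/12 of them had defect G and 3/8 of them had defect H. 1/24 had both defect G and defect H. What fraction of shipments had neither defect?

1/4

P(≥1) = 5/12 + 3/8 − 1/24 = 3/4
P(none) = 1 − 3/4 = 1/4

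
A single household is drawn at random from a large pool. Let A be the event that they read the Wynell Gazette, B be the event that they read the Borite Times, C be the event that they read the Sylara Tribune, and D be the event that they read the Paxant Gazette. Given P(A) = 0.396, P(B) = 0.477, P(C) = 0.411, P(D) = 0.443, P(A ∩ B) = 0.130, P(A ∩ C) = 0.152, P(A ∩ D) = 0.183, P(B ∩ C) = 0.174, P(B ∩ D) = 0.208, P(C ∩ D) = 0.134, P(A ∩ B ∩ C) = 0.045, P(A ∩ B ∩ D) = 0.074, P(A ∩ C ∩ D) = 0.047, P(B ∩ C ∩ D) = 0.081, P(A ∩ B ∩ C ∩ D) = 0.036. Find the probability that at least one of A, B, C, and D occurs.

0.957

P(A ∪ B ∪ C ∪ D) = 0.396 + 0.477 + 0.411 + 0.443 − 0.130 − 0.152 − 0.183 − 0.174 − 0.208 − 0.134 + 0.045 + 0.074 + 0.047 + 0.081 − 0.036 = 0.957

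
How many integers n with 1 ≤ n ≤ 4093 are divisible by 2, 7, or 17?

2441

Apply inclusion-exclusion:
2046 + 584 + 240 − 292 − 120 − 34 + 17 = 2441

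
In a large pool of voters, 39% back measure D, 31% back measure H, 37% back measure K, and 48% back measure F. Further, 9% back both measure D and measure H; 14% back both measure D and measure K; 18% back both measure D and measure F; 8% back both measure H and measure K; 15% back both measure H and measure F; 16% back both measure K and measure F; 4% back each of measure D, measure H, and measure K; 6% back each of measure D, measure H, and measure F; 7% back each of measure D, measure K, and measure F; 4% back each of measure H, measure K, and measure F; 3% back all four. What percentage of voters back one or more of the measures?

93%

By inclusion–exclusion:
P(union) = 39 + 31 + 37 + 48 − 9 − 14 − 18 − 8 − 15 − 16 + 4 + 6 + 7 + 4 − 3 = 93%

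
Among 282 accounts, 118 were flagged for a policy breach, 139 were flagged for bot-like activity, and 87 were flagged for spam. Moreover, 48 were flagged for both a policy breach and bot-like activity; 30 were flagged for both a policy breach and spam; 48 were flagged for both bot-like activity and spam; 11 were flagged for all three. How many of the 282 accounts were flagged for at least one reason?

Inclusion–exclusion gives
|at least one| = 118 + 139 + 87 − 48 − 30 − 48 + 11 = 229

229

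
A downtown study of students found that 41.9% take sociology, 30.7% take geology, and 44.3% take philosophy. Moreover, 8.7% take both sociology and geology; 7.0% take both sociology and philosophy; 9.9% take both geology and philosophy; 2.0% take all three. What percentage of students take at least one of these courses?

93.3%

Inclusion–exclusion gives
P(≥1) = 41.9 + 30.7 + 44.3 − 8.7 − 7.0 − 9.9 + 2.0 = 93.3%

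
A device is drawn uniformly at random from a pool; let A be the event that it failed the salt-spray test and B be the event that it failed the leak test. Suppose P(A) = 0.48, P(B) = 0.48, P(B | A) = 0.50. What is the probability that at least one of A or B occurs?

P(A ∩ B) = P(A)·P(B|A) = 0.48 × 0.50 = 0.24
By inclusion-exclusion,
P(A ∪ B) = 0.48 + 0.48 − 0.24 = 0.72

0.72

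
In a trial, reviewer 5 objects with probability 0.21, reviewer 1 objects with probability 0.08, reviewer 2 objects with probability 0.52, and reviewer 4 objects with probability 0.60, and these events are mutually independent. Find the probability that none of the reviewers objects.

0.1395456

Since the events are independent, P(none) is the product of the individual non-occurrence probabilities.
P(none) = (1 − 0.21) × (1 − 0.08) × (1 − 0.52) × (1 − 0.60) = 0.79 × 0.92 × 0.48 × 0.40 = 0.1395456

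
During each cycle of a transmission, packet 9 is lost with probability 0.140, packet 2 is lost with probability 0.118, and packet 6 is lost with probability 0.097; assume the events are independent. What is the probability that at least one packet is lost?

0.31505644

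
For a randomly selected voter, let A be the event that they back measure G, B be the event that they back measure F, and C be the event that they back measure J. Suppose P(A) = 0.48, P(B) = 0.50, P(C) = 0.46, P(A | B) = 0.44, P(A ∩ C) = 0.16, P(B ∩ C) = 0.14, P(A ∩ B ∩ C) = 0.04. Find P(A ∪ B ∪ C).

P(A ∩ B) = P(B)·P(A|B) = 0.50 × 0.44 = 0.22
P(A ∪ B ∪ C) = 0.48 + 0.50 + 0.46 − 0.22 − 0.16 − 0.14 + 0.04 = 0.96

0.96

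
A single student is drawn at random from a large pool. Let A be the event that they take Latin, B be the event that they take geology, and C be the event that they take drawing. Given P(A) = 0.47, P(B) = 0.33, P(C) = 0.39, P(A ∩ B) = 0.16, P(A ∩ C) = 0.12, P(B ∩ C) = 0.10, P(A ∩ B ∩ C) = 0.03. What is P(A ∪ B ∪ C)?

Using inclusion–exclusion:
P(A ∪ B ∪ C) = 0.47 + 0.33 + 0.39 − 0.16 − 0.12 − 0.10 + 0.03 = 0.84

0.84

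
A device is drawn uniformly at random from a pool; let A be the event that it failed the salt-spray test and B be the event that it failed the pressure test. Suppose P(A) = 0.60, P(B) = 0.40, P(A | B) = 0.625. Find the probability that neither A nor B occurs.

P(A ∩ B) = P(B)·P(A|B) = 0.40 × 0.625 = 0.25
P(A ∪ B) = 0.60 + 0.40 − 0.25 = 0.75
P(none) = 1 − 0.75 = 0.25

0.25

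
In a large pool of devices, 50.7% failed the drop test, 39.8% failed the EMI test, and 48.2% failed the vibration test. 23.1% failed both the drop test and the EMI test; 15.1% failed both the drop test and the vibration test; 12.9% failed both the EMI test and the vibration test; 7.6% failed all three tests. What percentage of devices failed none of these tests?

4.8%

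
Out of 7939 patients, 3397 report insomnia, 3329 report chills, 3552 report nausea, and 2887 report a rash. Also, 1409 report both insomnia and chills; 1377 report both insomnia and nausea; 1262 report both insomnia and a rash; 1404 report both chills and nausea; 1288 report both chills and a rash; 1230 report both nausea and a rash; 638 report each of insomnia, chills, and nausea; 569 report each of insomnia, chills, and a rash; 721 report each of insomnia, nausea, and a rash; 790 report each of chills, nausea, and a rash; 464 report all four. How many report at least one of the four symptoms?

Inclusion–exclusion gives
N(≥1) = 3397 + 3329 + 3552 + 2887 − 1409 − 1377 − 1262 − 1404 − 1288 − 1230 + 638 + 569 + 721 + 790 − 464 = 7449

7449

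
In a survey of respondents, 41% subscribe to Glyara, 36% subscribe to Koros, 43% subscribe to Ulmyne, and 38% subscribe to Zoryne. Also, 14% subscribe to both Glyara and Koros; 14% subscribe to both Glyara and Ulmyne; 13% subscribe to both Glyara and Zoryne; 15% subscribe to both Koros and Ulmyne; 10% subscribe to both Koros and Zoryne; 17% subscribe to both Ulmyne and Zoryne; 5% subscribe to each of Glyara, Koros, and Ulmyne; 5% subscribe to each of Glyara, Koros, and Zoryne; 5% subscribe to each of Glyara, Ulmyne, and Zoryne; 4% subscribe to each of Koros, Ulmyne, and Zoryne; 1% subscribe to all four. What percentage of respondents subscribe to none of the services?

7%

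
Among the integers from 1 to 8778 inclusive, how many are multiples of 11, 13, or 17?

floor(8778/11) + floor(8778/13) + floor(8778/17) − floor(8778/143) − floor(8778/187) − floor(8778/221) + floor(8778/2431) = 798 + 675 + 516 − 61 − 46 − 39 + 3 = 1846

1846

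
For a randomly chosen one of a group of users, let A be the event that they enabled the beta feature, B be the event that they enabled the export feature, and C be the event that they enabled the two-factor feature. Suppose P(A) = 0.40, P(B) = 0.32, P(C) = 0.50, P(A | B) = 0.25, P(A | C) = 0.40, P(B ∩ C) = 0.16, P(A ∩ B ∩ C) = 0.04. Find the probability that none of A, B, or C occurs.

P(A ∩ B) = P(B)·P(A|B) = 0.32 × 0.25 = 0.08
P(A ∩ C) = P(C)·P(A|C) = 0.50 × 0.40 = 0.20
Using inclusion–exclusion:
P(A ∪ B ∪ C) = 0.40 + 0.32 + 0.50 − 0.08 − 0.20 − 0.16 + 0.04 = 0.82
P(none) = 1 − 0.82 = 0.18

0.18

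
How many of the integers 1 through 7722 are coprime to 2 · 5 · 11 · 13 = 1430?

2592

floor(7722/2) + floor(7722/5) + floor(7722/11) + floor(7722/13) − floor(7722/10) − floor(7722/22) − floor(7722/26) − floor(7722/55) − floor(7722/65) − floor(7722/143) + floor(7722/110) + floor(7722/130) + floor(7722/286) + floor(7722/715) − floor(7722/1430) = 3861 + 1544 + 702 + 594 − 772 − 351 − 297 − 140 − 118 − 54 + 70 + 59 + 27 + 10 − 5 = 5130
7722 − 5130 = 2592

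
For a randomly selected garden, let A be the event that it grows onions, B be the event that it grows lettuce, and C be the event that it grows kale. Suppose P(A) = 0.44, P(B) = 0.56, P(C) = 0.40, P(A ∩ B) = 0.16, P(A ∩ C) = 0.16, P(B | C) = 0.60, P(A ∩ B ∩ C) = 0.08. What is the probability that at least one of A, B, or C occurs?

P(B ∩ C) = P(C)·P(B|C) = 0.40 × 0.60 = 0.24
By inclusion–exclusion:
P(A ∪ B ∪ C) = 0.44 + 0.56 + 0.40 − 0.16 − 0.16 − 0.24 + 0.08 = 0.92

0.92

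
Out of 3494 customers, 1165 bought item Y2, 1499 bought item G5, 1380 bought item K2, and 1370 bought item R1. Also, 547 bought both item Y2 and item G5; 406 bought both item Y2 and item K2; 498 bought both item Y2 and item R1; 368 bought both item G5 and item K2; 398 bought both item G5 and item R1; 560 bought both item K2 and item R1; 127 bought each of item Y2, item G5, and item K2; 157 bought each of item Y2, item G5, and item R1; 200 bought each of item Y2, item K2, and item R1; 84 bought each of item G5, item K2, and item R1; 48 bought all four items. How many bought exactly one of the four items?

By inclusion–exclusion (exactly-one form):
|exactly one| = 1165 + 1499 + 1380 + 1370 − 2·547 − 2·406 − 2·498 − 2·368 − 2·398 − 2·560 + 3·127 + 3·157 + 3·200 + 3·84 − 4·48 = 1372

1372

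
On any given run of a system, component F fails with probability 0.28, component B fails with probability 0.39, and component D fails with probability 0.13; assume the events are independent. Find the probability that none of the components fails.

0.382104

Independence gives P(none) = ∏(1 − pᵢ).
P(none) = (1 − 0.28) × (1 − 0.39) × (1 − 0.13) = 0.72 × 0.61 × 0.87 = 0.382104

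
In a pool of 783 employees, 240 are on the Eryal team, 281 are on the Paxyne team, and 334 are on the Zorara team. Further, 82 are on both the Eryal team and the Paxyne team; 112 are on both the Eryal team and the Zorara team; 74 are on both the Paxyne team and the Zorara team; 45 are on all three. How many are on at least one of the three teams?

By inclusion–exclusion:
N(≥1) = 240 + 281 + 334 − 82 − 112 − 74 + 45 = 632

632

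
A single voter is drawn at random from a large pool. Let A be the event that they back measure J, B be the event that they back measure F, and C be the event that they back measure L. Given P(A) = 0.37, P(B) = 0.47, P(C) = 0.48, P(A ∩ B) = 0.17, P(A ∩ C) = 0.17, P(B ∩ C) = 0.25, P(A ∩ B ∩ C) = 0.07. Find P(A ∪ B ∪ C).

0.80

Apply inclusion-exclusion:
P(A ∪ B ∪ C) = 0.37 + 0.47 + 0.48 − 0.17 − 0.17 − 0.25 + 0.07 = 0.80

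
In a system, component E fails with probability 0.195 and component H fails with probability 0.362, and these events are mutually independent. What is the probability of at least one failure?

0.48641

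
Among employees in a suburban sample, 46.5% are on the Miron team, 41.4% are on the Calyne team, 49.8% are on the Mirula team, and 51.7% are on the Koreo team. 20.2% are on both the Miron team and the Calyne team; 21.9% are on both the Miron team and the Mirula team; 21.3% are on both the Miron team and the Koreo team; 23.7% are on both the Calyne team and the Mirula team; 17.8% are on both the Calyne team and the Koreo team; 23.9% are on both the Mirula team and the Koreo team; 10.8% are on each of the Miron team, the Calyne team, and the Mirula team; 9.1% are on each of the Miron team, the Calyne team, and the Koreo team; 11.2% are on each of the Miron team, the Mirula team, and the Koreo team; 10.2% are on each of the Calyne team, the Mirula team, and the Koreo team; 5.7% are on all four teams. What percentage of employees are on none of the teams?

3.8%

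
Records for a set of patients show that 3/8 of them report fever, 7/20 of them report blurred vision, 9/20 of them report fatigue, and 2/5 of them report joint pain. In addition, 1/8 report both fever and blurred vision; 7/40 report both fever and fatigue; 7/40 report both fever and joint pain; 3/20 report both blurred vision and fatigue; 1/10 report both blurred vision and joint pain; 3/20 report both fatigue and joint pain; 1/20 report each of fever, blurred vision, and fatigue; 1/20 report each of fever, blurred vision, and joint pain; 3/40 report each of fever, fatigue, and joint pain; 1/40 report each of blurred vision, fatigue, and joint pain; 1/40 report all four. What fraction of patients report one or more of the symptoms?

P(at least one) = 3/8 + 7/20 + 9/20 + 2/5 − 1/8 − 7/40 − 7/40 − 3/20 − 1/10 − 3/20 + 1/20 + 1/20 + 3/40 + 1/40 − 1/40 = 7/8

7/8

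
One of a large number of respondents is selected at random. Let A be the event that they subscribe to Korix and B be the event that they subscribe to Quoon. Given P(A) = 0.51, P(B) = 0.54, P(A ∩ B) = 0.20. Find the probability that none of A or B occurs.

0.15

Inclusion–exclusion gives
P(A ∪ B) = 0.51 + 0.54 − 0.20 = 0.85
P(none) = 1 − 0.85 = 0.15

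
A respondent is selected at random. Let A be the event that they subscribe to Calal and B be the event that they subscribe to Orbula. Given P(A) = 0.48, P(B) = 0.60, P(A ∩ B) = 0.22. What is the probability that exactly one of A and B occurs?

0.64

Using the inclusion–exclusion count for exactly one event:
P(exactly one) = 0.48 + 0.60 − 2·0.22 = 0.64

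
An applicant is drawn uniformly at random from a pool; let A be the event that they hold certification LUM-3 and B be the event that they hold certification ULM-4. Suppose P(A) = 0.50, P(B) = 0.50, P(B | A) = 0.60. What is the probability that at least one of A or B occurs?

P(A ∩ B) = P(A)·P(B|A) = 0.50 × 0.60 = 0.30
Inclusion–exclusion gives
P(A ∪ B) = 0.50 + 0.50 − 0.30 = 0.70

0.70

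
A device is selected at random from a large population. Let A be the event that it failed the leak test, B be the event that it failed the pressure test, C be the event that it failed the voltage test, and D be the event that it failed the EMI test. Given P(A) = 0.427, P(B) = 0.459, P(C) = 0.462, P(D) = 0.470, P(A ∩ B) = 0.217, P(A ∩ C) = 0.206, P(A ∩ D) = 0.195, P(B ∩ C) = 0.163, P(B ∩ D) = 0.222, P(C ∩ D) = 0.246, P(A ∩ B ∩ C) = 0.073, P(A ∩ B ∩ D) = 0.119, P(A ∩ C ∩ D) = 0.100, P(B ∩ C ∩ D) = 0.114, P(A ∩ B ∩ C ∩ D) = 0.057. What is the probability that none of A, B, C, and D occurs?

Using inclusion–exclusion:
P(A ∪ B ∪ C ∪ D) = 0.427 + 0.459 + 0.462 + 0.470 − 0.217 − 0.206 − 0.195 − 0.163 − 0.222 − 0.246 + 0.073 + 0.119 + 0.100 + 0.114 − 0.057 = 0.918
P(none) = 1 − 0.918 = 0.082

0.082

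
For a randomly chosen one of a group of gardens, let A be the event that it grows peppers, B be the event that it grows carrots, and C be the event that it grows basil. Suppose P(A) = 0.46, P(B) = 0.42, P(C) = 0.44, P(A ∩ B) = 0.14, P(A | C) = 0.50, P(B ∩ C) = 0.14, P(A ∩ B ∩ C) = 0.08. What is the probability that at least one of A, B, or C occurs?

0.90

P(A ∩ C) = P(C)·P(A|C) = 0.44 × 0.50 = 0.22
Inclusion–exclusion gives
P(A ∪ B ∪ C) = 0.46 + 0.42 + 0.44 − 0.14 − 0.22 − 0.14 + 0.08 = 0.90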